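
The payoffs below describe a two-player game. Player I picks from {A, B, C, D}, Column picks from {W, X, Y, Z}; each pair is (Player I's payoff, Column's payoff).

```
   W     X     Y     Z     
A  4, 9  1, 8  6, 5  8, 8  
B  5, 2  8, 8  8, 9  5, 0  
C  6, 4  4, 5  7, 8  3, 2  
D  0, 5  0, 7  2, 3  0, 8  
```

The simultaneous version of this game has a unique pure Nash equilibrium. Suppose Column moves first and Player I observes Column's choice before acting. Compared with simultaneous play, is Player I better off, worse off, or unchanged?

unchanged

Player I best-responds to each possible Column move:
- W → Player I plays C (best of 4, 5, 6, 0); Column gets 4.
- X → Player I plays B (best of 1, 8, 4, 0); Column gets 8.
- Y → Player I plays B (best of 6, 8, 7, 2); Column gets 9.
- Z → Player I plays A (best of 8, 5, 3, 0); Column gets 8.
Among 4, 8, 9, 8, the best is 9 at Y. Subgame-perfect outcome: (B, Y) with payoffs (8, 9).
For the simultaneous game, intersect best replies.
Player I's best replies: W→C; X→B; Y→B; Z→A.
Column's best replies: A→W; B→Y; C→Y; D→Z.
The unique mutual best reply is (B, Y), giving (8, 9).
Player I earns 8 sequentially versus 8 at the Nash outcome: unchanged.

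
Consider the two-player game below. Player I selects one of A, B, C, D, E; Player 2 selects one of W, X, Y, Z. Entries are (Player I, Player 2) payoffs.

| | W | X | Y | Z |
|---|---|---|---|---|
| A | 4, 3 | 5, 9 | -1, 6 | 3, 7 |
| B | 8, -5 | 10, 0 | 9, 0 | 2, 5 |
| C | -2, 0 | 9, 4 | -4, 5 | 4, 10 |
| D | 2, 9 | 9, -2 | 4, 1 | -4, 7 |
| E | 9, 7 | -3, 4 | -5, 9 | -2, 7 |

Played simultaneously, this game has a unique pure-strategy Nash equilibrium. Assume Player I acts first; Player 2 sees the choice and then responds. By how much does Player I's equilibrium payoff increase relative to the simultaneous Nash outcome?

Player 2 best-responds to each possible Player I move:
- A: BR = X, leader payoff 5.
- B: BR = Z, leader payoff 2.
- C: BR = Z, leader payoff 4.
- D: BR = W, leader payoff 2.
- E: BR = Y, leader payoff -5.
Among 5, 2, 4, 2, -5, the best is 5 at A. Subgame-perfect outcome: (A, X) with payoffs (5, 9).
Now find the simultaneous Nash equilibrium.
Player I's best replies: W→E; X→B; Y→B; Z→C.
Player 2's best replies: A→X; B→Z; C→Z; D→W; E→Y.
Only (C, Z) has each player best-responding; Nash payoffs (4, 10).
Player I's commitment gain: 5 − 4 = 1.

1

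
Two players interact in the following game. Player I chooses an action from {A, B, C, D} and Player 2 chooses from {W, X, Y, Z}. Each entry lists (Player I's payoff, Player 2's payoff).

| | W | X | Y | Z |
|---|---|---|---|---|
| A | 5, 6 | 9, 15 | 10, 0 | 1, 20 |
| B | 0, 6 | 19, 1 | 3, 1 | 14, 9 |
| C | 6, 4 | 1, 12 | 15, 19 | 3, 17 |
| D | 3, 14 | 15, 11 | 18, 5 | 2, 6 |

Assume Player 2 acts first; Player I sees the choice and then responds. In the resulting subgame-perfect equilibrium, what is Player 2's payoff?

Backward induction with Player 2 moving first.
- W: Player I compares 5, 0, 6, 3 and picks C; Player 2 would get 4.
- X: Player I compares 9, 19, 1, 15 and picks B; Player 2 would get 1.
- Y: Player I compares 10, 3, 15, 18 and picks D; Player 2 would get 5.
- Z: Player I compares 1, 14, 3, 2 and picks B; Player 2 would get 9.
Player 2's induced payoffs are 4, 1, 5, 9, so Player 2 commits to Z. Subgame-perfect outcome: (B, Z) with payoffs (14, 9).

9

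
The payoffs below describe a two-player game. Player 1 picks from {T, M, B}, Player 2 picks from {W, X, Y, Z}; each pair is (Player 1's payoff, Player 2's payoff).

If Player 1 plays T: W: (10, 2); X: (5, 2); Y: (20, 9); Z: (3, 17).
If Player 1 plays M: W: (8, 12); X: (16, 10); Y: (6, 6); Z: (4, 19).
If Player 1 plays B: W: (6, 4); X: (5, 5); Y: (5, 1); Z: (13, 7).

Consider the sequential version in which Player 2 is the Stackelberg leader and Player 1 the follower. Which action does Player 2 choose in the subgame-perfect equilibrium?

X

Backward induction with Player 2 moving first.
- W: Player 1 compares 10, 8, 6 and picks T; Player 2 would get 2.
- X: Player 1 compares 5, 16, 5 and picks M; Player 2 would get 10.
- Y: Player 1 compares 20, 6, 5 and picks T; Player 2 would get 9.
- Z: Player 1 compares 3, 4, 13 and picks B; Player 2 would get 7.
Among 2, 10, 9, 7, the best is 10 at X. Subgame-perfect outcome: (M, X) with payoffs (16, 10).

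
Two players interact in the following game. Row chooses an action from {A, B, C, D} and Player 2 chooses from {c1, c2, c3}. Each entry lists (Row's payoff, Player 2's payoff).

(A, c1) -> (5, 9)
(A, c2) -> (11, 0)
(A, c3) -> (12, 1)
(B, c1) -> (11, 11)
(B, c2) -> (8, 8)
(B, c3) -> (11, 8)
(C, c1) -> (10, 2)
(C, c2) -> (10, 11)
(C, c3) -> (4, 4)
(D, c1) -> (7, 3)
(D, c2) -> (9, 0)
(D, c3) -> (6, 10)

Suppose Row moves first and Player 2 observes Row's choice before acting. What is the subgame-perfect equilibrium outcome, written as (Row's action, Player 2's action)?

(B, c1)

Work backward from Player 2's decision.
- A: Player 2 compares 9, 0, 1 and picks c1; Row would get 5.
- B: Player 2 compares 11, 8, 8 and picks c1; Row would get 11.
- C: Player 2 compares 2, 11, 4 and picks c2; Row would get 10.
- D: Player 2 compares 3, 0, 10 and picks c3; Row would get 6.
Maximizing over 5, 11, 10, 6, Row chooses B. Subgame-perfect outcome: (B, c1) with payoffs (11, 11).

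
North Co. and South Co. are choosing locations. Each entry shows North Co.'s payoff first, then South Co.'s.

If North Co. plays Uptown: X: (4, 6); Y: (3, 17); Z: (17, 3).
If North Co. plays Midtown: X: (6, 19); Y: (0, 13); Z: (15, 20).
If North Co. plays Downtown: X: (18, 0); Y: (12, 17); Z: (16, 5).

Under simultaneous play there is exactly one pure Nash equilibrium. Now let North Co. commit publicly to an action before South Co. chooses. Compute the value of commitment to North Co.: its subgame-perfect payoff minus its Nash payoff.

3

Backward induction with North Co. moving first.
- Uptown: South Co. compares 6, 17, 3 and picks Y; North Co. would get 3.
- Midtown: South Co. compares 19, 13, 20 and picks Z; North Co. would get 15.
- Downtown: South Co. compares 0, 17, 5 and picks Y; North Co. would get 12.
Maximizing over 3, 15, 12, North Co. chooses Midtown. Subgame-perfect outcome: (Midtown, Z) with payoffs (15, 20).
For the simultaneous game, intersect best replies.
North Co.'s best replies: X→Downtown; Y→Downtown; Z→Uptown.
South Co.'s best replies: Uptown→Y; Midtown→Z; Downtown→Y.
Only (Downtown, Y) has each player best-responding; Nash payoffs (12, 17).
North Co.'s commitment gain: 15 − 12 = 3.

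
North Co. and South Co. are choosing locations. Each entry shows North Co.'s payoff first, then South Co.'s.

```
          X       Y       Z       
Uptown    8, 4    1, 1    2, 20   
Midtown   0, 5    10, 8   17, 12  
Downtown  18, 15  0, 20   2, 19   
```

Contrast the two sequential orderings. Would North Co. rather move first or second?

If North Co. leads: South Co.'s best replies are Uptown→Z, Midtown→Z, Downtown→Y; North Co.'s induced payoffs 2, 17, 0; outcome (Midtown, Z), payoffs (17, 12).
If South Co. leads: North Co.'s best replies are X→Downtown, Y→Midtown, Z→Midtown; South Co.'s induced payoffs 15, 8, 12; outcome (Downtown, X), payoffs (18, 15).
North Co. gets 17 moving first and 18 moving second, so North Co. prefers to move second.

second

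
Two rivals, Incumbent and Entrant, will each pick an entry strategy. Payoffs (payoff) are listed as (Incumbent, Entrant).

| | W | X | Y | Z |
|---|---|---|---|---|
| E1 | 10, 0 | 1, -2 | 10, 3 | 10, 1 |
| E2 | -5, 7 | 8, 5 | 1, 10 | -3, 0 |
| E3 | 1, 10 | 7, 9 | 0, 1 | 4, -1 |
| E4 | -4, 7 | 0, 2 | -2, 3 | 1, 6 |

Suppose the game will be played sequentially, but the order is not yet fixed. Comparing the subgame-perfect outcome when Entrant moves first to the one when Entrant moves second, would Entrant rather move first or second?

If Incumbent leads: Entrant's best replies are E1→Y, E2→Y, E3→W, E4→W; Incumbent's induced payoffs 10, 1, 1, -4; outcome (E1, Y), payoffs (10, 3).
If Entrant leads: Incumbent's best replies are W→E1, X→E2, Y→E1, Z→E1; Entrant's induced payoffs 0, 5, 3, 1; outcome (E2, X), payoffs (8, 5).
Entrant gets 5 moving first and 3 moving second, so Entrant prefers to move first.

first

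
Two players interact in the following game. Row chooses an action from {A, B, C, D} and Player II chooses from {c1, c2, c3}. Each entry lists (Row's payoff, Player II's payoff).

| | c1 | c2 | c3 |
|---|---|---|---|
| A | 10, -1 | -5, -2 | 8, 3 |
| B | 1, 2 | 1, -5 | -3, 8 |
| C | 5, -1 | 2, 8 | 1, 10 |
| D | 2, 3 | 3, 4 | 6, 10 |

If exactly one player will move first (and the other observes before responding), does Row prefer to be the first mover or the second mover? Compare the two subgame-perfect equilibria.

first

If Row leads: Player II's best replies are A→c3, B→c3, C→c3, D→c3; Row's induced payoffs 8, -3, 1, 6; outcome (A, c3), payoffs (8, 3).
If Player II leads: Row's best replies are c1→A, c2→D, c3→A; Player II's induced payoffs -1, 4, 3; outcome (D, c2), payoffs (3, 4).
Row gets 8 moving first and 3 moving second, so Row prefers to move first.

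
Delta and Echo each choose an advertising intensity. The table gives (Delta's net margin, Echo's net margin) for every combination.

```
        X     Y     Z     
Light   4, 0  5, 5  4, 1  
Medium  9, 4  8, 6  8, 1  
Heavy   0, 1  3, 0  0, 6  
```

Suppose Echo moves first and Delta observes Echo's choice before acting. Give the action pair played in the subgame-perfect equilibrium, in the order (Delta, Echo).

(Medium, Y)

Work backward from Delta's decision.
- X → Delta plays Medium (best of 4, 9, 0); Echo gets 4.
- Y → Delta plays Medium (best of 5, 8, 3); Echo gets 6.
- Z → Delta plays Medium (best of 4, 8, 0); Echo gets 1.
Echo's induced payoffs are 4, 6, 1, so Echo commits to Y. Subgame-perfect outcome: (Medium, Y) with payoffs (8, 6).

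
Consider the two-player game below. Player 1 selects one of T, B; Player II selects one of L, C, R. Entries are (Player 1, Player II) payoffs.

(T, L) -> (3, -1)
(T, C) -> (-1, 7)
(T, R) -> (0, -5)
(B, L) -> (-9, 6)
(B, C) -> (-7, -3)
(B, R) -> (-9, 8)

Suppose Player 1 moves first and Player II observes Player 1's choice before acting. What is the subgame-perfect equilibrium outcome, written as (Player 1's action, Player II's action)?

(T, C)

Backward induction with Player 1 moving first.
- T → Player II plays C (best of -1, 7, -5); Player 1 gets -1.
- B → Player II plays R (best of 6, -3, 8); Player 1 gets -9.
Maximizing over -1, -9, Player 1 chooses T. Subgame-perfect outcome: (T, C) with payoffs (-1, 7).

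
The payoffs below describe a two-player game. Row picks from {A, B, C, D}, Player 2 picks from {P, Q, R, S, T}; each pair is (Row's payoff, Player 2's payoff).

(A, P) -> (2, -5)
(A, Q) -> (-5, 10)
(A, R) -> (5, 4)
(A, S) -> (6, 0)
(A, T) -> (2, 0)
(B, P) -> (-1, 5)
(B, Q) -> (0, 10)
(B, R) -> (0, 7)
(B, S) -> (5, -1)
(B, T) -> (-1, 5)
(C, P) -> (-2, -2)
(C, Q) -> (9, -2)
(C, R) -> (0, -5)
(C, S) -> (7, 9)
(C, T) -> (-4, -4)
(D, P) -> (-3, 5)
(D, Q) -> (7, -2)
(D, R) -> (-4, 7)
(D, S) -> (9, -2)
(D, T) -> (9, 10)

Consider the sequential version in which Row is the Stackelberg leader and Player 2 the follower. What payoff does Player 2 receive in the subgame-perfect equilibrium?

Solve by backward induction (Row leads).
- A: Player 2 compares -5, 10, 4, 0, 0 and picks Q; Row would get -5.
- B: Player 2 compares 5, 10, 7, -1, 5 and picks Q; Row would get 0.
- C: Player 2 compares -2, -2, -5, 9, -4 and picks S; Row would get 7.
- D: Player 2 compares 5, -2, 7, -2, 10 and picks T; Row would get 9.
Among -5, 0, 7, 9, the best is 9 at D. Subgame-perfect outcome: (D, T) with payoffs (9, 10).

10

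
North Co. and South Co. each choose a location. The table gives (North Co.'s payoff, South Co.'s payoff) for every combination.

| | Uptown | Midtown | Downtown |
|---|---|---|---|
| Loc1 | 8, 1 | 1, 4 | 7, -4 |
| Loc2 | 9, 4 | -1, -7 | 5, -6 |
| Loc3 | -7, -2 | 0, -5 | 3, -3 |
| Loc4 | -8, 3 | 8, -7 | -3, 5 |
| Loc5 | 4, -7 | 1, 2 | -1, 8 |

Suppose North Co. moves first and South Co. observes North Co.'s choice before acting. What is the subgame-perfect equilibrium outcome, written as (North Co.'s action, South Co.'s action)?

Solve by backward induction (North Co. leads).
- Loc1: South Co. compares 1, 4, -4 and picks Midtown; North Co. would get 1.
- Loc2: South Co. compares 4, -7, -6 and picks Uptown; North Co. would get 9.
- Loc3: South Co. compares -2, -5, -3 and picks Uptown; North Co. would get -7.
- Loc4: South Co. compares 3, -7, 5 and picks Downtown; North Co. would get -3.
- Loc5: South Co. compares -7, 2, 8 and picks Downtown; North Co. would get -1.
Maximizing over 1, 9, -7, -3, -1, North Co. chooses Loc2. Subgame-perfect outcome: (Loc2, Uptown) with payoffs (9, 4).

(Loc2, Uptown)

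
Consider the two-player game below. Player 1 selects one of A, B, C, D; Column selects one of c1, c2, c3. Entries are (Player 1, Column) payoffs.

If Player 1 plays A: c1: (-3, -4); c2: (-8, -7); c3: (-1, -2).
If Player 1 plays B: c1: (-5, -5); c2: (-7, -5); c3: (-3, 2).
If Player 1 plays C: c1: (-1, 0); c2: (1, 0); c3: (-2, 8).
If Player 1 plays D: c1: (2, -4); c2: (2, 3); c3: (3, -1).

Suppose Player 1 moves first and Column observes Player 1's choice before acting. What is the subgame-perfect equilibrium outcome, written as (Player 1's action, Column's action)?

Column best-responds to each possible Player 1 move:
- A → Column plays c3 (best of -4, -7, -2); Player 1 gets -1.
- B → Column plays c3 (best of -5, -5, 2); Player 1 gets -3.
- C → Column plays c3 (best of 0, 0, 8); Player 1 gets -2.
- D → Column plays c2 (best of -4, 3, -1); Player 1 gets 2.
Maximizing over -1, -3, -2, 2, Player 1 chooses D. Subgame-perfect outcome: (D, c2) with payoffs (2, 3).

(D, c2)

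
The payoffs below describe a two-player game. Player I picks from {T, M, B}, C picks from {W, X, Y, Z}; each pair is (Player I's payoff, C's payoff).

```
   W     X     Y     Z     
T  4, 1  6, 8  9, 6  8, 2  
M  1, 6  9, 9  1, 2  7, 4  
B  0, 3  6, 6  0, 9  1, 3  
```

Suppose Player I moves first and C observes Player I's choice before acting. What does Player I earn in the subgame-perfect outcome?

9

C best-responds to each possible Player I move:
- T: BR = X, leader payoff 6.
- M: BR = X, leader payoff 9.
- B: BR = Y, leader payoff 0.
Maximizing over 6, 9, 0, Player I chooses M. Subgame-perfect outcome: (M, X) with payoffs (9, 9).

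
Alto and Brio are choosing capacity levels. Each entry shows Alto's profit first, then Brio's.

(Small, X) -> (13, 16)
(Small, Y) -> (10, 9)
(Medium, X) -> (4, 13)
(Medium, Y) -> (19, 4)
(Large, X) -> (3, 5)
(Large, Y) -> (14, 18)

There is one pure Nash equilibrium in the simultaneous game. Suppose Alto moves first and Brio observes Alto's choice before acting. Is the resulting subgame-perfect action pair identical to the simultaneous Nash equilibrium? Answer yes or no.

Backward induction with Alto moving first.
- Small: BR = X, leader payoff 13.
- Medium: BR = X, leader payoff 4.
- Large: BR = Y, leader payoff 14.
Maximizing over 13, 4, 14, Alto chooses Large. Subgame-perfect outcome: (Large, Y) with payoffs (14, 18).
Under simultaneous play:
Alto's best replies: X→Small; Y→Medium.
Brio's best replies: Small→X; Medium→X; Large→Y.
Only (Small, X) has each player best-responding; Nash payoffs (13, 16).
Sequential outcome (Large, Y) differs from the Nash profile (Small, X).

no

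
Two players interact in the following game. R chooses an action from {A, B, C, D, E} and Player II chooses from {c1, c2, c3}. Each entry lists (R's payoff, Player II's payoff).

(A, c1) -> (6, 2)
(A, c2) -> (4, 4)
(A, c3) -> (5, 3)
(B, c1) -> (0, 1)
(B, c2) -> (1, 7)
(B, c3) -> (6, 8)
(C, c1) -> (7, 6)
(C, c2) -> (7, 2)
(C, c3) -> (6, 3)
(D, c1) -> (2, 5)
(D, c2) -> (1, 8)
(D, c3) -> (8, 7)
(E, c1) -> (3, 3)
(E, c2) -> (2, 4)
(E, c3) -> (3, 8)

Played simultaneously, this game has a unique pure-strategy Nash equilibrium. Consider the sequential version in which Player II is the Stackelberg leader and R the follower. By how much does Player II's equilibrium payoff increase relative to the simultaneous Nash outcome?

1

Solve by backward induction (Player II leads).
- c1 → R plays C (best of 6, 0, 7, 2, 3); Player II gets 6.
- c2 → R plays C (best of 4, 1, 7, 1, 2); Player II gets 2.
- c3 → R plays D (best of 5, 6, 6, 8, 3); Player II gets 7.
Player II's induced payoffs are 6, 2, 7, so Player II commits to c3. Subgame-perfect outcome: (D, c3) with payoffs (8, 7).
Now find the simultaneous Nash equilibrium.
R's best replies: c1→C; c2→C; c3→D.
Player II's best replies: A→c2; B→c3; C→c1; D→c2; E→c3.
Only (C, c1) has each player best-responding; Nash payoffs (7, 6).
Player II's commitment gain: 7 − 6 = 1.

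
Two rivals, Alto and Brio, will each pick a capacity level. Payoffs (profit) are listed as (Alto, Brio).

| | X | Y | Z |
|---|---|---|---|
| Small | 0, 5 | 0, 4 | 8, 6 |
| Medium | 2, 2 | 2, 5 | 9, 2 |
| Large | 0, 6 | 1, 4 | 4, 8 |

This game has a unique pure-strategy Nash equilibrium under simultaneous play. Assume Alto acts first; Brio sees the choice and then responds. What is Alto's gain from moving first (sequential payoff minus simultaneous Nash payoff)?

6

Solve by backward induction (Alto leads).
- Small → Brio plays Z (best of 5, 4, 6); Alto gets 8.
- Medium → Brio plays Y (best of 2, 5, 2); Alto gets 2.
- Large → Brio plays Z (best of 6, 4, 8); Alto gets 4.
Among 8, 2, 4, the best is 8 at Small. Subgame-perfect outcome: (Small, Z) with payoffs (8, 6).
For the simultaneous game, intersect best replies.
Alto's best replies: X→Medium; Y→Medium; Z→Medium.
Brio's best replies: Small→Z; Medium→Y; Large→Z.
The unique mutual best reply is (Medium, Y), giving (2, 5).
Alto's commitment gain: 8 − 2 = 6.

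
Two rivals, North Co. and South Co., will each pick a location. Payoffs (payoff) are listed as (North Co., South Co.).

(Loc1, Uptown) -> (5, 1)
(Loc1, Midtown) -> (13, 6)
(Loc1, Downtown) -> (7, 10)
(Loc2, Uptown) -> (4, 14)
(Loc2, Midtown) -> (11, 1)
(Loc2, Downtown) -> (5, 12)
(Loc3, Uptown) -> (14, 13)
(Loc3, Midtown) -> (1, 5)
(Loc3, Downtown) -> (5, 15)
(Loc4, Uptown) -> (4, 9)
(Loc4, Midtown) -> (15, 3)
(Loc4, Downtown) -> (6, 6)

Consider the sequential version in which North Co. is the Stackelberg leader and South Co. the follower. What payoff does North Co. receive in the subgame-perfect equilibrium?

South Co. best-responds to each possible North Co. move:
- Loc1: BR = Downtown, leader payoff 7.
- Loc2: BR = Uptown, leader payoff 4.
- Loc3: BR = Downtown, leader payoff 5.
- Loc4: BR = Uptown, leader payoff 4.
North Co.'s induced payoffs are 7, 4, 5, 4, so North Co. commits to Loc1. Subgame-perfect outcome: (Loc1, Downtown) with payoffs (7, 10).

7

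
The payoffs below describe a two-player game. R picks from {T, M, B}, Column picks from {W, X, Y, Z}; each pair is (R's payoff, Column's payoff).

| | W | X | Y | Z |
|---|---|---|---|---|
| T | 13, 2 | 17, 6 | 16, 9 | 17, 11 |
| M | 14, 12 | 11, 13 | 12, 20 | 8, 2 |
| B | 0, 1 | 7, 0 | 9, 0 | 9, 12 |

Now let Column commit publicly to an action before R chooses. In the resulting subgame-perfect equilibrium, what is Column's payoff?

R best-responds to each possible Column move:
- W → R plays M (best of 13, 14, 0); Column gets 12.
- X → R plays T (best of 17, 11, 7); Column gets 6.
- Y → R plays T (best of 16, 12, 9); Column gets 9.
- Z → R plays T (best of 17, 8, 9); Column gets 11.
Column's induced payoffs are 12, 6, 9, 11, so Column commits to W. Subgame-perfect outcome: (M, W) with payoffs (14, 12).

12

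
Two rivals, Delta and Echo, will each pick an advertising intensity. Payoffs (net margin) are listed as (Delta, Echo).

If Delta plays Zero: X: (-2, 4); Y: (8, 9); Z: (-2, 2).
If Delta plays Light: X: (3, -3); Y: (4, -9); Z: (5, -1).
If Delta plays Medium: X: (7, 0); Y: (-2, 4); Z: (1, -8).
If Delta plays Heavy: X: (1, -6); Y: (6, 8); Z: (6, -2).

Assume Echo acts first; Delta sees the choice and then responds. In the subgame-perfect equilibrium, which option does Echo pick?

Y

Backward induction with Echo moving first.
- X → Delta plays Medium (best of -2, 3, 7, 1); Echo gets 0.
- Y → Delta plays Zero (best of 8, 4, -2, 6); Echo gets 9.
- Z → Delta plays Heavy (best of -2, 5, 1, 6); Echo gets -2.
Echo's induced payoffs are 0, 9, -2, so Echo commits to Y. Subgame-perfect outcome: (Zero, Y) with payoffs (8, 9).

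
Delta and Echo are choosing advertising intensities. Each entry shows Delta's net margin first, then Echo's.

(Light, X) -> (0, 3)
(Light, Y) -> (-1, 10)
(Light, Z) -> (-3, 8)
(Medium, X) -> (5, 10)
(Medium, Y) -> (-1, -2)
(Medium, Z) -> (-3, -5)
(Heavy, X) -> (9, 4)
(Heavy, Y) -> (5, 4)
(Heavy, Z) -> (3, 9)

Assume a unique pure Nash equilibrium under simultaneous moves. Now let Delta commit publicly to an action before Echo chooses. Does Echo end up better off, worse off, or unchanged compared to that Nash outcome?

better off

Echo best-responds to each possible Delta move:
- Light → Echo plays Y (best of 3, 10, 8); Delta gets -1.
- Medium → Echo plays X (best of 10, -2, -5); Delta gets 5.
- Heavy → Echo plays Z (best of 4, 4, 9); Delta gets 3.
Delta's induced payoffs are -1, 5, 3, so Delta commits to Medium. Subgame-perfect outcome: (Medium, X) with payoffs (5, 10).
Under simultaneous play:
Delta's best replies: X→Heavy; Y→Heavy; Z→Heavy.
Echo's best replies: Light→Y; Medium→X; Heavy→Z.
The unique mutual best reply is (Heavy, Z), giving (3, 9).
Echo earns 10 sequentially versus 9 at the Nash outcome: better off.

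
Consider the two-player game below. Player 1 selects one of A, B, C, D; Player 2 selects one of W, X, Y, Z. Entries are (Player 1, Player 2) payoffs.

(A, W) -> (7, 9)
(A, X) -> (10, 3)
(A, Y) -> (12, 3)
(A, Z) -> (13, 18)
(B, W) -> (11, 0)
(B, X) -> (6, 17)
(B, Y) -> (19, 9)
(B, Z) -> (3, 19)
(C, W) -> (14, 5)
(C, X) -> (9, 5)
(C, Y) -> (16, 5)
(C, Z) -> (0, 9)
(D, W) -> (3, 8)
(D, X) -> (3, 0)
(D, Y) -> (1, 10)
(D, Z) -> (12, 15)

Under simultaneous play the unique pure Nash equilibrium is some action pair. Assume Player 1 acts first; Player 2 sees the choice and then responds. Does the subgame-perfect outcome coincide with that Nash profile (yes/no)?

Work backward from Player 2's decision.
- A: Player 2 compares 9, 3, 3, 18 and picks Z; Player 1 would get 13.
- B: Player 2 compares 0, 17, 9, 19 and picks Z; Player 1 would get 3.
- C: Player 2 compares 5, 5, 5, 9 and picks Z; Player 1 would get 0.
- D: Player 2 compares 8, 0, 10, 15 and picks Z; Player 1 would get 12.
Among 13, 3, 0, 12, the best is 13 at A. Subgame-perfect outcome: (A, Z) with payoffs (13, 18).
Under simultaneous play:
Player 1's best replies: W→C; X→A; Y→B; Z→A.
Player 2's best replies: A→Z; B→Z; C→Z; D→Z.
The unique mutual best reply is (A, Z), giving (13, 18).
Sequential outcome (A, Z) coincides with the Nash profile (A, Z).

yes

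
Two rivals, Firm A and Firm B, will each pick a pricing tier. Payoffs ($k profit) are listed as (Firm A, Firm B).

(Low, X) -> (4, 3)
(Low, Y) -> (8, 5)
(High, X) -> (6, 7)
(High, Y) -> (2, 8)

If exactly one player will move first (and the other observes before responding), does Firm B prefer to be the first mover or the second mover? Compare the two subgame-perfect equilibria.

first

If Firm A leads: Firm B's best replies are Low→Y, High→Y; Firm A's induced payoffs 8, 2; outcome (Low, Y), payoffs (8, 5).
If Firm B leads: Firm A's best replies are X→High, Y→Low; Firm B's induced payoffs 7, 5; outcome (High, X), payoffs (6, 7).
Firm B gets 7 moving first and 5 moving second, so Firm B prefers to move first.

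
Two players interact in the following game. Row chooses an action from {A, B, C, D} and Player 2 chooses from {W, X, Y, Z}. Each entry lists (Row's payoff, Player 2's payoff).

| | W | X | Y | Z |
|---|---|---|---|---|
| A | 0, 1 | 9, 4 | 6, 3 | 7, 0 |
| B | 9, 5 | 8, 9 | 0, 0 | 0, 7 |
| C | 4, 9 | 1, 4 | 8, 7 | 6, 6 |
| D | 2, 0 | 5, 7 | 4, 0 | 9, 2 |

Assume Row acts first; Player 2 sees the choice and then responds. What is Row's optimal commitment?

A

Work backward from Player 2's decision.
- A: BR = X, leader payoff 9.
- B: BR = X, leader payoff 8.
- C: BR = W, leader payoff 4.
- D: BR = X, leader payoff 5.
Maximizing over 9, 8, 4, 5, Row chooses A. Subgame-perfect outcome: (A, X) with payoffs (9, 4).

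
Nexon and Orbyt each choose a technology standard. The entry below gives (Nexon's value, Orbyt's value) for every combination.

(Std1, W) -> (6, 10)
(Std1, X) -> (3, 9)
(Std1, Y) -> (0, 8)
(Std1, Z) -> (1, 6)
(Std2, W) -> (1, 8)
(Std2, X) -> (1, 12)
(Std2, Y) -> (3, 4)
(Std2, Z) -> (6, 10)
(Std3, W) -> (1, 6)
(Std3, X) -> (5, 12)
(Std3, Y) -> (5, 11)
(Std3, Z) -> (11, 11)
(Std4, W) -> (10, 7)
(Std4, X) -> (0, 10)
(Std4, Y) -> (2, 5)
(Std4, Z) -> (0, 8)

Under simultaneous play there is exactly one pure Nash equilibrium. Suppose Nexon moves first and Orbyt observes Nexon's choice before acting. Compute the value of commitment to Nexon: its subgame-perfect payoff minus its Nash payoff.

1

Orbyt best-responds to each possible Nexon move:
- Std1 → Orbyt plays W (best of 10, 9, 8, 6); Nexon gets 6.
- Std2 → Orbyt plays X (best of 8, 12, 4, 10); Nexon gets 1.
- Std3 → Orbyt plays X (best of 6, 12, 11, 11); Nexon gets 5.
- Std4 → Orbyt plays X (best of 7, 10, 5, 8); Nexon gets 0.
Among 6, 1, 5, 0, the best is 6 at Std1. Subgame-perfect outcome: (Std1, W) with payoffs (6, 10).
Now find the simultaneous Nash equilibrium.
Nexon's best replies: W→Std4; X→Std3; Y→Std3; Z→Std3.
Orbyt's best replies: Std1→W; Std2→X; Std3→X; Std4→X.
Only (Std3, X) has each player best-responding; Nash payoffs (5, 12).
Nexon's commitment gain: 6 − 5 = 1.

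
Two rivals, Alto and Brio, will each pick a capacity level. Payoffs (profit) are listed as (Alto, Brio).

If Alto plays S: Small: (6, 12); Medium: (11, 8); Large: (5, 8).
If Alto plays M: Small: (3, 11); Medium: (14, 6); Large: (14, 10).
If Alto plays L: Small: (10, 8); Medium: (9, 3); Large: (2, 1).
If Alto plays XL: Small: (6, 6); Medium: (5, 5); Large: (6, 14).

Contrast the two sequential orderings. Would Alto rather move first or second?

second

If Alto leads: Brio's best replies are S→Small, M→Small, L→Small, XL→Large; Alto's induced payoffs 6, 3, 10, 6; outcome (L, Small), payoffs (10, 8).
If Brio leads: Alto's best replies are Small→L, Medium→M, Large→M; Brio's induced payoffs 8, 6, 10; outcome (M, Large), payoffs (14, 10).
Alto gets 10 moving first and 14 moving second, so Alto prefers to move second.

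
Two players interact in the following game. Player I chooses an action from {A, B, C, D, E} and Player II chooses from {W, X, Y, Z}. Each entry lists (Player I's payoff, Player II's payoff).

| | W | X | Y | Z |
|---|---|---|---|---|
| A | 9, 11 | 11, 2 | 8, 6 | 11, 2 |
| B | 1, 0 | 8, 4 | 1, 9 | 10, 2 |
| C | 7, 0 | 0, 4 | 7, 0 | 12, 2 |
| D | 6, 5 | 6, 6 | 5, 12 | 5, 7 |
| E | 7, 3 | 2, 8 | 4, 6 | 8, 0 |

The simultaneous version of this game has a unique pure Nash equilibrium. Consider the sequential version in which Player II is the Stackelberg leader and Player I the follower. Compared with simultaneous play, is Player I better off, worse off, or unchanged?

unchanged

Player I best-responds to each possible Player II move:
- W: Player I compares 9, 1, 7, 6, 7 and picks A; Player II would get 11.
- X: Player I compares 11, 8, 0, 6, 2 and picks A; Player II would get 2.
- Y: Player I compares 8, 1, 7, 5, 4 and picks A; Player II would get 6.
- Z: Player I compares 11, 10, 12, 5, 8 and picks C; Player II would get 2.
Maximizing over 11, 2, 6, 2, Player II chooses W. Subgame-perfect outcome: (A, W) with payoffs (9, 11).
Under simultaneous play:
Player I's best replies: W→A; X→A; Y→A; Z→C.
Player II's best replies: A→W; B→Y; C→X; D→Y; E→X.
Only (A, W) has each player best-responding; Nash payoffs (9, 11).
Player I earns 9 sequentially versus 9 at the Nash outcome: unchanged.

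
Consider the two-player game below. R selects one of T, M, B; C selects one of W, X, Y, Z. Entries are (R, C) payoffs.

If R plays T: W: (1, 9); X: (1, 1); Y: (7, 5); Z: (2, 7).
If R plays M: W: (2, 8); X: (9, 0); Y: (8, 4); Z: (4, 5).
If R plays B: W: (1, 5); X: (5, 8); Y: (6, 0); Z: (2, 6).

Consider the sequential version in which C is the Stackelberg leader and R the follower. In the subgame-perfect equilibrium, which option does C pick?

W

Backward induction with C moving first.
- W → R plays M (best of 1, 2, 1); C gets 8.
- X → R plays M (best of 1, 9, 5); C gets 0.
- Y → R plays M (best of 7, 8, 6); C gets 4.
- Z → R plays M (best of 2, 4, 2); C gets 5.
Among 8, 0, 4, 5, the best is 8 at W. Subgame-perfect outcome: (M, W) with payoffs (2, 8).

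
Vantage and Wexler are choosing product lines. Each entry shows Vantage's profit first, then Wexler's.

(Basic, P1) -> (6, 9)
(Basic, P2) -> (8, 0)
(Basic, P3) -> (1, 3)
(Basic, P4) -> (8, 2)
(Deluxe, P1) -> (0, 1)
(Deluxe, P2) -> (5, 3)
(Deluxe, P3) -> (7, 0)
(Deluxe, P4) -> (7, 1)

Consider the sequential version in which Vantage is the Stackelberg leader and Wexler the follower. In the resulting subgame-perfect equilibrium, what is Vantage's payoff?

6

Solve by backward induction (Vantage leads).
- Basic: BR = P1, leader payoff 6.
- Deluxe: BR = P2, leader payoff 5.
Among 6, 5, the best is 6 at Basic. Subgame-perfect outcome: (Basic, P1) with payoffs (6, 9).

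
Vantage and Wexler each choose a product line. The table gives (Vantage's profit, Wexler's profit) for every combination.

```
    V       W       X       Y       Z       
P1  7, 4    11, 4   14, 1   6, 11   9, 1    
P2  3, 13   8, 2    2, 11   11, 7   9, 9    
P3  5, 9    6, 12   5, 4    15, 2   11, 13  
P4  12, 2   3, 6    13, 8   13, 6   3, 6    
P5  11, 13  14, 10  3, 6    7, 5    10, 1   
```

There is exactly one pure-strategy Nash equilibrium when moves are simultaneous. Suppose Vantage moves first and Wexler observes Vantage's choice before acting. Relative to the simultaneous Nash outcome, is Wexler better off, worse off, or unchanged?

Work backward from Wexler's decision.
- P1 → Wexler plays Y (best of 4, 4, 1, 11, 1); Vantage gets 6.
- P2 → Wexler plays V (best of 13, 2, 11, 7, 9); Vantage gets 3.
- P3 → Wexler plays Z (best of 9, 12, 4, 2, 13); Vantage gets 11.
- P4 → Wexler plays X (best of 2, 6, 8, 6, 6); Vantage gets 13.
- P5 → Wexler plays V (best of 13, 10, 6, 5, 1); Vantage gets 11.
Among 6, 3, 11, 13, 11, the best is 13 at P4. Subgame-perfect outcome: (P4, X) with payoffs (13, 8).
Under simultaneous play:
Vantage's best replies: V→P4; W→P5; X→P1; Y→P3; Z→P3.
Wexler's best replies: P1→Y; P2→V; P3→Z; P4→X; P5→V.
The unique mutual best reply is (P3, Z), giving (11, 13).
Wexler earns 8 sequentially versus 13 at the Nash outcome: worse off.

worse off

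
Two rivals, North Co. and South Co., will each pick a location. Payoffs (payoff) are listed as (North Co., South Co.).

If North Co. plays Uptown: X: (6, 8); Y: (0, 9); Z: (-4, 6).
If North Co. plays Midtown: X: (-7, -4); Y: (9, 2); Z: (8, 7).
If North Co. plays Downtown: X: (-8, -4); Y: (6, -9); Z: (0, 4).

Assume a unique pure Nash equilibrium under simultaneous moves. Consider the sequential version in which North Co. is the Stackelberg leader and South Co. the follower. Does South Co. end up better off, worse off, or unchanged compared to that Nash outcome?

Work backward from South Co.'s decision.
- Uptown → South Co. plays Y (best of 8, 9, 6); North Co. gets 0.
- Midtown → South Co. plays Z (best of -4, 2, 7); North Co. gets 8.
- Downtown → South Co. plays Z (best of -4, -9, 4); North Co. gets 0.
North Co.'s induced payoffs are 0, 8, 0, so North Co. commits to Midtown. Subgame-perfect outcome: (Midtown, Z) with payoffs (8, 7).
Now find the simultaneous Nash equilibrium.
North Co.'s best replies: X→Uptown; Y→Midtown; Z→Midtown.
South Co.'s best replies: Uptown→Y; Midtown→Z; Downtown→Z.
The unique mutual best reply is (Midtown, Z), giving (8, 7).
South Co. earns 7 sequentially versus 7 at the Nash outcome: unchanged.

unchanged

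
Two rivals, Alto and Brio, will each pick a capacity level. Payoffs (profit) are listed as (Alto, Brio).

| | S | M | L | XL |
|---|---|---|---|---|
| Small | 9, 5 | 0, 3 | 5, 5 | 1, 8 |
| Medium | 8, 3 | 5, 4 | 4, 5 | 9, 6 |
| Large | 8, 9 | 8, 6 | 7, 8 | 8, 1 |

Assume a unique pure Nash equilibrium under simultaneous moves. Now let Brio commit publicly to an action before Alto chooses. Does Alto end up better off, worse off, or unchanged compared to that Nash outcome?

worse off

Backward induction with Brio moving first.
- S: Alto compares 9, 8, 8 and picks Small; Brio would get 5.
- M: Alto compares 0, 5, 8 and picks Large; Brio would get 6.
- L: Alto compares 5, 4, 7 and picks Large; Brio would get 8.
- XL: Alto compares 1, 9, 8 and picks Medium; Brio would get 6.
Maximizing over 5, 6, 8, 6, Brio chooses L. Subgame-perfect outcome: (Large, L) with payoffs (7, 8).
For the simultaneous game, intersect best replies.
Alto's best replies: S→Small; M→Large; L→Large; XL→Medium.
Brio's best replies: Small→XL; Medium→XL; Large→S.
Only (Medium, XL) has each player best-responding; Nash payoffs (9, 6).
Alto earns 7 sequentially versus 9 at the Nash outcome: worse off.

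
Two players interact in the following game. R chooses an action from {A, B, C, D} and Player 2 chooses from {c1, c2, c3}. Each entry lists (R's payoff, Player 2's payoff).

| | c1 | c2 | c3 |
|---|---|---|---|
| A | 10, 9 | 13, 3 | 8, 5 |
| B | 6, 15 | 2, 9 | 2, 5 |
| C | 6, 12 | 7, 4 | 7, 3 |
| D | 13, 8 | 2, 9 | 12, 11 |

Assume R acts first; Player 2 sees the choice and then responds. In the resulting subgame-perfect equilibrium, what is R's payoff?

Backward induction with R moving first.
- A: BR = c1, leader payoff 10.
- B: BR = c1, leader payoff 6.
- C: BR = c1, leader payoff 6.
- D: BR = c3, leader payoff 12.
Among 10, 6, 6, 12, the best is 12 at D. Subgame-perfect outcome: (D, c3) with payoffs (12, 11).

12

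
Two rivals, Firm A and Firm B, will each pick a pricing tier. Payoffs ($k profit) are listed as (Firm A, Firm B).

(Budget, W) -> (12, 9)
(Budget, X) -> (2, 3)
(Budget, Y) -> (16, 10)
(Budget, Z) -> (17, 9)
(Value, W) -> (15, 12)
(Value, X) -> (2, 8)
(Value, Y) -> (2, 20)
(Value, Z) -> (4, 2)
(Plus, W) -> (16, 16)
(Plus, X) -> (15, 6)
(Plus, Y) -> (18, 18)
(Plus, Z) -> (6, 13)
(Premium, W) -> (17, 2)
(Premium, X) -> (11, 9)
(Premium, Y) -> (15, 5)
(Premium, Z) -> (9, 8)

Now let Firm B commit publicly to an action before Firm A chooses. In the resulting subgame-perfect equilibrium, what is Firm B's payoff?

Solve by backward induction (Firm B leads).
- W: Firm A compares 12, 15, 16, 17 and picks Premium; Firm B would get 2.
- X: Firm A compares 2, 2, 15, 11 and picks Plus; Firm B would get 6.
- Y: Firm A compares 16, 2, 18, 15 and picks Plus; Firm B would get 18.
- Z: Firm A compares 17, 4, 6, 9 and picks Budget; Firm B would get 9.
Maximizing over 2, 6, 18, 9, Firm B chooses Y. Subgame-perfect outcome: (Plus, Y) with payoffs (18, 18).

18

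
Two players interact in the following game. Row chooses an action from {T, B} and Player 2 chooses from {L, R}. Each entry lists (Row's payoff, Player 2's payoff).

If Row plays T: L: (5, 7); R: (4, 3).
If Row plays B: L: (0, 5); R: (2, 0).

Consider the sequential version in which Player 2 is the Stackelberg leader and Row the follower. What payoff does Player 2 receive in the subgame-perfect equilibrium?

7

Solve by backward induction (Player 2 leads).
- L → Row plays T (best of 5, 0); Player 2 gets 7.
- R → Row plays T (best of 4, 2); Player 2 gets 3.
Player 2's induced payoffs are 7, 3, so Player 2 commits to L. Subgame-perfect outcome: (T, L) with payoffs (5, 7).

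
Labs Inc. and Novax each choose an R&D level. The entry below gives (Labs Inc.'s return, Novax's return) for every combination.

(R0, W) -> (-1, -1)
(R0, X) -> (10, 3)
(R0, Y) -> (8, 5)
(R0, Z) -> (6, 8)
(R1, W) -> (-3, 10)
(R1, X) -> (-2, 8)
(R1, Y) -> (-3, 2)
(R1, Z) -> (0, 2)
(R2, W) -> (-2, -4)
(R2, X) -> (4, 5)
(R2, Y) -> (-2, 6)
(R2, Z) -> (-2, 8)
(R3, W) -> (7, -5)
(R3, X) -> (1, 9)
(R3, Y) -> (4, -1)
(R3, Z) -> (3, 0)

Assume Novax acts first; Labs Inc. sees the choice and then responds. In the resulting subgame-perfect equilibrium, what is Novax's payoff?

Backward induction with Novax moving first.
- W → Labs Inc. plays R3 (best of -1, -3, -2, 7); Novax gets -5.
- X → Labs Inc. plays R0 (best of 10, -2, 4, 1); Novax gets 3.
- Y → Labs Inc. plays R0 (best of 8, -3, -2, 4); Novax gets 5.
- Z → Labs Inc. plays R0 (best of 6, 0, -2, 3); Novax gets 8.
Novax's induced payoffs are -5, 3, 5, 8, so Novax commits to Z. Subgame-perfect outcome: (R0, Z) with payoffs (6, 8).

8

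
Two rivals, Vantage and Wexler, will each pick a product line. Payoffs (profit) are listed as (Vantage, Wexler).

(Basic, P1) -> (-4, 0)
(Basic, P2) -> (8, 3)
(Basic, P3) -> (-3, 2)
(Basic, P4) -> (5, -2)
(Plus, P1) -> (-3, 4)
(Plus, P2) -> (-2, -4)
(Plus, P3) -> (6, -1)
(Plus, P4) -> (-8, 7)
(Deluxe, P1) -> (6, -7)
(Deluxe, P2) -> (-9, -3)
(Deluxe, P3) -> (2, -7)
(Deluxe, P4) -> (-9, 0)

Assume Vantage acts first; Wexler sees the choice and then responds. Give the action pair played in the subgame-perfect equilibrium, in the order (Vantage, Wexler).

Work backward from Wexler's decision.
- Basic: Wexler compares 0, 3, 2, -2 and picks P2; Vantage would get 8.
- Plus: Wexler compares 4, -4, -1, 7 and picks P4; Vantage would get -8.
- Deluxe: Wexler compares -7, -3, -7, 0 and picks P4; Vantage would get -9.
Among 8, -8, -9, the best is 8 at Basic. Subgame-perfect outcome: (Basic, P2) with payoffs (8, 3).

(Basic, P2)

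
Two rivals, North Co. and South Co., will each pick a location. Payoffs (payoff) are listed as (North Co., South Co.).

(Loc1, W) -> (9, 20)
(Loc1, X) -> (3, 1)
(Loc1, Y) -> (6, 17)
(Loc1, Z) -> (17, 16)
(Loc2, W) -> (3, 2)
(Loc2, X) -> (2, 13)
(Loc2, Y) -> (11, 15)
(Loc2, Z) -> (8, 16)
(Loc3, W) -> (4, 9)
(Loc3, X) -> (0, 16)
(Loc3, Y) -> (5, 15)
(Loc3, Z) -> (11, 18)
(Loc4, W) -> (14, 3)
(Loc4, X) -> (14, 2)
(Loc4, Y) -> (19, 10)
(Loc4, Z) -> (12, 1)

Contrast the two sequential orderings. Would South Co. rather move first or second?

first

If North Co. leads: South Co.'s best replies are Loc1→W, Loc2→Z, Loc3→Z, Loc4→Y; North Co.'s induced payoffs 9, 8, 11, 19; outcome (Loc4, Y), payoffs (19, 10).
If South Co. leads: North Co.'s best replies are W→Loc4, X→Loc4, Y→Loc4, Z→Loc1; South Co.'s induced payoffs 3, 2, 10, 16; outcome (Loc1, Z), payoffs (17, 16).
South Co. gets 16 moving first and 10 moving second, so South Co. prefers to move first.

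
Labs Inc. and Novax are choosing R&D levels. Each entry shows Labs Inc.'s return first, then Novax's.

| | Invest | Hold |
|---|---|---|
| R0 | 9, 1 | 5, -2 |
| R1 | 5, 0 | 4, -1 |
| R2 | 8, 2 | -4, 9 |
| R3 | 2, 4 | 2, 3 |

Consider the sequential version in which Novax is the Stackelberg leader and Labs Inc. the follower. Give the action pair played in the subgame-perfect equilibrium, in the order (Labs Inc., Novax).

Labs Inc. best-responds to each possible Novax move:
- Invest: BR = R0, leader payoff 1.
- Hold: BR = R0, leader payoff -2.
Among 1, -2, the best is 1 at Invest. Subgame-perfect outcome: (R0, Invest) with payoffs (9, 1).

(R0, Invest)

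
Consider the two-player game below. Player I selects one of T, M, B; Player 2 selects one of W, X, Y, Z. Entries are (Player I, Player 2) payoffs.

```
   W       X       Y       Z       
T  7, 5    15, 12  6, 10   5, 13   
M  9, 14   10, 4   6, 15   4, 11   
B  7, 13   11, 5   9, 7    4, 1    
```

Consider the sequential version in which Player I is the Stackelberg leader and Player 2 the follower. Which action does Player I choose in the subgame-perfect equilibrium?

B

Solve by backward induction (Player I leads).
- T: Player 2 compares 5, 12, 10, 13 and picks Z; Player I would get 5.
- M: Player 2 compares 14, 4, 15, 11 and picks Y; Player I would get 6.
- B: Player 2 compares 13, 5, 7, 1 and picks W; Player I would get 7.
Maximizing over 5, 6, 7, Player I chooses B. Subgame-perfect outcome: (B, W) with payoffs (7, 13).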